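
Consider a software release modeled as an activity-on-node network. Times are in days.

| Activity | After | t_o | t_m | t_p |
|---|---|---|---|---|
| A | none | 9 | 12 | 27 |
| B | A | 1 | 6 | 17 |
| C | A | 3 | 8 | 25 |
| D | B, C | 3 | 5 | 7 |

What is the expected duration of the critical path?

te_A = (9 + 4·12 + 27)/6 = 84/6 = 14
te_B = (1 + 4·6 + 17)/6 = 42/6 = 7
te_C = (3 + 4·8 + 25)/6 = 60/6 = 10
te_D = (3 + 4·5 + 7)/6 = 30/6 = 5

Forward pass:
ES_A = 0; EF_A = 14
ES_B = 14; EF_B = 14+7 = 21
ES_C = 14; EF_C = 14+10 = 24
ES_D = max(EF_B=21, EF_C=24) = 24; EF_D = 24+5 = 29
Expected project duration μ = 29 days. Critical path: A → C → D.

29 days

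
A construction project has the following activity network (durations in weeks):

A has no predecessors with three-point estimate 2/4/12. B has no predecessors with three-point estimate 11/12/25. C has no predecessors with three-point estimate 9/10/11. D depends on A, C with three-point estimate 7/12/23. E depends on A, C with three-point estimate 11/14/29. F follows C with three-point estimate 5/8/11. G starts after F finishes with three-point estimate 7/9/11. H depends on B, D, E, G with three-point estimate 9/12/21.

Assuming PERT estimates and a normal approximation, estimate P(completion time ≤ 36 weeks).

0.045

te_A = (2 + 4·4 + 12)/6 = 30/6 = 5; σ²_A = ((12−2)/6)² = 2.778
te_B = (11 + 4·12 + 25)/6 = 84/6 = 14; σ²_B = ((25−11)/6)² = 5.444
te_C = (9 + 4·10 + 11)/6 = 60/6 = 10; σ²_C = ((11−9)/6)² = 0.111
te_D = (7 + 4·12 + 23)/6 = 78/6 = 13; σ²_D = ((23−7)/6)² = 7.111
te_E = (11 + 4·14 + 29)/6 = 96/6 = 16; σ²_E = ((29−11)/6)² = 9.000
te_F = (5 + 4·8 + 11)/6 = 48/6 = 8; σ²_F = ((11−5)/6)² = 1.000
te_G = (7 + 4·9 + 11)/6 = 54/6 = 9; σ²_G = ((11−7)/6)² = 0.444
te_H = (9 + 4·12 + 21)/6 = 78/6 = 13; σ²_H = ((21−9)/6)² = 4.000

Forward pass:
ES_A = 0; EF_A = 5
ES_B = 0; EF_B = 14
ES_C = 0; EF_C = 10
ES_D = max(EF_A=5, EF_C=10) = 10; EF_D = 10+13 = 23
ES_E = max(EF_A=5, EF_C=10) = 10; EF_E = 10+16 = 26
ES_F = 10; EF_F = 10+8 = 18
ES_G = 18; EF_G = 18+9 = 27
ES_H = max(EF_B=14, EF_D=23, EF_E=26, EF_G=27) = 27; EF_H = 27+13 = 40
Expected project duration μ = 40 weeks. Critical path: C → F → G → H.

Variance along critical path = 0.111 + 1.000 + 0.444 + 4.000 = 5.556; σ = √5.556 = 2.357 weeks.
Z = (36 − 40) / 2.357 = -1.697
P(T ≤ 36) = Φ(-1.697) ≈ 0.045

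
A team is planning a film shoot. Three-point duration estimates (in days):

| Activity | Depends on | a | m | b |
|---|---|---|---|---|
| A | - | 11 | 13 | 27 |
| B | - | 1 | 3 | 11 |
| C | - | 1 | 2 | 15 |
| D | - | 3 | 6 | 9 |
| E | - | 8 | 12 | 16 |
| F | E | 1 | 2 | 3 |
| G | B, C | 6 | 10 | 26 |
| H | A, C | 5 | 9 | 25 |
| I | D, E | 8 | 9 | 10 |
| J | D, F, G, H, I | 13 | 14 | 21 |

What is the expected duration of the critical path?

te_A = (11 + 4·13 + 27)/6 = 90/6 = 15
te_B = (1 + 4·3 + 11)/6 = 24/6 = 4
te_C = (1 + 4·2 + 15)/6 = 24/6 = 4
te_D = (3 + 4·6 + 9)/6 = 36/6 = 6
te_E = (8 + 4·12 + 16)/6 = 72/6 = 12
te_F = (1 + 4·2 + 3)/6 = 12/6 = 2
te_G = (6 + 4·10 + 26)/6 = 72/6 = 12
te_H = (5 + 4·9 + 25)/6 = 66/6 = 11
te_I = (8 + 4·9 + 10)/6 = 54/6 = 9
te_J = (13 + 4·14 + 21)/6 = 90/6 = 15

Forward pass:
ES_A = 0; EF_A = 15
ES_B = 0; EF_B = 4
ES_C = 0; EF_C = 4
ES_D = 0; EF_D = 6
ES_E = 0; EF_E = 12
ES_F = 12; EF_F = 12+2 = 14
ES_G = max(EF_B=4, EF_C=4) = 4; EF_G = 4+12 = 16
ES_H = max(EF_A=15, EF_C=4) = 15; EF_H = 15+11 = 26
ES_I = max(EF_D=6, EF_E=12) = 12; EF_I = 12+9 = 21
ES_J = max(EF_D=6, EF_F=14, EF_G=16, EF_H=26, EF_I=21) = 26; EF_J = 26+15 = 41
Expected project duration μ = 41 days. Critical path: A → H → J.

41 days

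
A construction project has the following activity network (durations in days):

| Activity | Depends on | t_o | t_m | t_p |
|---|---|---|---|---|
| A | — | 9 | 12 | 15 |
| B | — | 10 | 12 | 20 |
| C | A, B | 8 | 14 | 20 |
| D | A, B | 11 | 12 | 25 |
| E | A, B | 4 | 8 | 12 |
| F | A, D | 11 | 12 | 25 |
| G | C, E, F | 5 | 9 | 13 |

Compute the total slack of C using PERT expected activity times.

14 days

te_A = (9 + 4·12 + 15)/6 = 72/6 = 12
te_B = (10 + 4·12 + 20)/6 = 78/6 = 13
te_C = (8 + 4·14 + 20)/6 = 84/6 = 14
te_D = (11 + 4·12 + 25)/6 = 84/6 = 14
te_E = (4 + 4·8 + 12)/6 = 48/6 = 8
te_F = (11 + 4·12 + 25)/6 = 84/6 = 14
te_G = (5 + 4·9 + 13)/6 = 54/6 = 9

Forward pass:
ES_A = 0; EF_A = 12
ES_B = 0; EF_B = 13
ES_C = max(EF_A=12, EF_B=13) = 13; EF_C = 13+14 = 27
ES_D = max(EF_A=12, EF_B=13) = 13; EF_D = 13+14 = 27
ES_E = max(EF_A=12, EF_B=13) = 13; EF_E = 13+8 = 21
ES_F = max(EF_A=12, EF_D=27) = 27; EF_F = 27+14 = 41
ES_G = max(EF_C=27, EF_E=21, EF_F=41) = 41; EF_G = 41+9 = 50
Expected project duration μ = 50 days. Critical path: B → D → F → G.

Backward pass:
LF_G = 50; LS_G = 50−9 = 41
LF_F = LS_G = 41; LS_F = 41−14 = 27
LF_E = LS_G = 41; LS_E = 41−8 = 33
LF_D = LS_F = 27; LS_D = 27−14 = 13
LF_C = LS_G = 41; LS_C = 41−14 = 27
LF_B = min(LS_C=27, LS_D=13, LS_E=33) = 13; LS_B = 13−13 = 0
LF_A = min(LS_C=27, LS_D=13, LS_E=33, LS_F=27) = 13; LS_A = 13−12 = 1
Slack_C = LS_C − ES_C = 27 − 13 = 14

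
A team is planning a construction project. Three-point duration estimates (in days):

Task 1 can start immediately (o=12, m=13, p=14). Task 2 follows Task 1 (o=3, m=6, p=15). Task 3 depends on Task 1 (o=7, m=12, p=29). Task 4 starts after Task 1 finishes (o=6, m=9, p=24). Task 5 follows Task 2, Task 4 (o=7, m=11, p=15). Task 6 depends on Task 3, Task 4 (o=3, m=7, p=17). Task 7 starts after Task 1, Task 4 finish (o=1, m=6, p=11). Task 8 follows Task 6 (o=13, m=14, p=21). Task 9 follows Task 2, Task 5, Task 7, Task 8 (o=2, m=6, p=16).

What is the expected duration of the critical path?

57 days

te_Task 1 = (12 + 4·13 + 14)/6 = 78/6 = 13
te_Task 2 = (3 + 4·6 + 15)/6 = 42/6 = 7
te_Task 3 = (7 + 4·12 + 29)/6 = 84/6 = 14
te_Task 4 = (6 + 4·9 + 24)/6 = 66/6 = 11
te_Task 5 = (7 + 4·11 + 15)/6 = 66/6 = 11
te_Task 6 = (3 + 4·7 + 17)/6 = 48/6 = 8
te_Task 7 = (1 + 4·6 + 11)/6 = 36/6 = 6
te_Task 8 = (13 + 4·14 + 21)/6 = 90/6 = 15
te_Task 9 = (2 + 4·6 + 16)/6 = 42/6 = 7

Forward pass:
ES_Task 1 = 0; EF_Task 1 = 13
ES_Task 2 = 13; EF_Task 2 = 13+7 = 20
ES_Task 3 = 13; EF_Task 3 = 13+14 = 27
ES_Task 4 = 13; EF_Task 4 = 13+11 = 24
ES_Task 5 = max(EF_Task 2=20, EF_Task 4=24) = 24; EF_Task 5 = 24+11 = 35
ES_Task 6 = max(EF_Task 3=27, EF_Task 4=24) = 27; EF_Task 6 = 27+8 = 35
ES_Task 7 = max(EF_Task 1=13, EF_Task 4=24) = 24; EF_Task 7 = 24+6 = 30
ES_Task 8 = 35; EF_Task 8 = 35+15 = 50
ES_Task 9 = max(EF_Task 2=20, EF_Task 5=35, EF_Task 7=30, EF_Task 8=50) = 50; EF_Task 9 = 50+7 = 57
Expected project duration μ = 57 days. Critical path: Task 1 → Task 3 → Task 6 → Task 8 → Task 9.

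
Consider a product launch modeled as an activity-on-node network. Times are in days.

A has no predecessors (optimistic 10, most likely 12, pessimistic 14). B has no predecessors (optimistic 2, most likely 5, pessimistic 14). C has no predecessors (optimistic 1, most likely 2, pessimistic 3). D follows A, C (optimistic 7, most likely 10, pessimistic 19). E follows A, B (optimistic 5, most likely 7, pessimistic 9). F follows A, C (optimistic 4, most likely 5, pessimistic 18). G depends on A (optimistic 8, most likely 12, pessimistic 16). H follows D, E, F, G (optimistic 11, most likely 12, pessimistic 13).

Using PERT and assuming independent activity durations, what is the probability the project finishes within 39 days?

te_A = (10 + 4·12 + 14)/6 = 72/6 = 12; σ²_A = ((14−10)/6)² = 0.444
te_B = (2 + 4·5 + 14)/6 = 36/6 = 6; σ²_B = ((14−2)/6)² = 4.000
te_C = (1 + 4·2 + 3)/6 = 12/6 = 2; σ²_C = ((3−1)/6)² = 0.111
te_D = (7 + 4·10 + 19)/6 = 66/6 = 11; σ²_D = ((19−7)/6)² = 4.000
te_E = (5 + 4·7 + 9)/6 = 42/6 = 7; σ²_E = ((9−5)/6)² = 0.444
te_F = (4 + 4·5 + 18)/6 = 42/6 = 7; σ²_F = ((18−4)/6)² = 5.444
te_G = (8 + 4·12 + 16)/6 = 72/6 = 12; σ²_G = ((16−8)/6)² = 1.778
te_H = (11 + 4·12 + 13)/6 = 72/6 = 12; σ²_H = ((13−11)/6)² = 0.111

Forward pass:
ES_A = 0; EF_A = 12
ES_B = 0; EF_B = 6
ES_C = 0; EF_C = 2
ES_D = max(EF_A=12, EF_C=2) = 12; EF_D = 12+11 = 23
ES_E = max(EF_A=12, EF_B=6) = 12; EF_E = 12+7 = 19
ES_F = max(EF_A=12, EF_C=2) = 12; EF_F = 12+7 = 19
ES_G = 12; EF_G = 12+12 = 24
ES_H = max(EF_D=23, EF_E=19, EF_F=19, EF_G=24) = 24; EF_H = 24+12 = 36
Expected project duration μ = 36 days. Critical path: A → G → H.

Variance along critical path = 0.444 + 1.778 + 0.111 = 2.333; σ = √2.333 = 1.528 days.
Z = (39 − 36) / 1.528 = 1.964
P(T ≤ 39) = Φ(1.964) ≈ 0.975

0.975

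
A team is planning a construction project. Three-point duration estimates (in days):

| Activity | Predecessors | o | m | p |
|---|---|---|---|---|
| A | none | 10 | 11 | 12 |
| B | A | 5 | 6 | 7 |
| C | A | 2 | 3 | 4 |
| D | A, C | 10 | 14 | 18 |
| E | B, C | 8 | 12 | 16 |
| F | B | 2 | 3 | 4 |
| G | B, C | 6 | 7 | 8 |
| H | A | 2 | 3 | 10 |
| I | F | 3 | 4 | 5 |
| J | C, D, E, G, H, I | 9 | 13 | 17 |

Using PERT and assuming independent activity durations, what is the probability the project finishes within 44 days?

0.848

te_A = (10 + 4·11 + 12)/6 = 66/6 = 11; σ²_A = ((12−10)/6)² = 0.111
te_B = (5 + 4·6 + 7)/6 = 36/6 = 6; σ²_B = ((7−5)/6)² = 0.111
te_C = (2 + 4·3 + 4)/6 = 18/6 = 3; σ²_C = ((4−2)/6)² = 0.111
te_D = (10 + 4·14 + 18)/6 = 84/6 = 14; σ²_D = ((18−10)/6)² = 1.778
te_E = (8 + 4·12 + 16)/6 = 72/6 = 12; σ²_E = ((16−8)/6)² = 1.778
te_F = (2 + 4·3 + 4)/6 = 18/6 = 3; σ²_F = ((4−2)/6)² = 0.111
te_G = (6 + 4·7 + 8)/6 = 42/6 = 7; σ²_G = ((8−6)/6)² = 0.111
te_H = (2 + 4·3 + 10)/6 = 24/6 = 4; σ²_H = ((10−2)/6)² = 1.778
te_I = (3 + 4·4 + 5)/6 = 24/6 = 4; σ²_I = ((5−3)/6)² = 0.111
te_J = (9 + 4·13 + 17)/6 = 78/6 = 13; σ²_J = ((17−9)/6)² = 1.778

Forward pass:
ES_A = 0; EF_A = 11
ES_B = 11; EF_B = 11+6 = 17
ES_C = 11; EF_C = 11+3 = 14
ES_D = max(EF_A=11, EF_C=14) = 14; EF_D = 14+14 = 28
ES_E = max(EF_B=17, EF_C=14) = 17; EF_E = 17+12 = 29
ES_F = 17; EF_F = 17+3 = 20
ES_G = max(EF_B=17, EF_C=14) = 17; EF_G = 17+7 = 24
ES_H = 11; EF_H = 11+4 = 15
ES_I = 20; EF_I = 20+4 = 24
ES_J = max(EF_C=14, EF_D=28, EF_E=29, EF_G=24, EF_H=15, EF_I=24) = 29; EF_J = 29+13 = 42
Expected project duration μ = 42 days. Critical path: A → B → E → J.

Variance along critical path = 0.111 + 0.111 + 1.778 + 1.778 = 3.778; σ = √3.778 = 1.944 days.
Z = (44 − 42) / 1.944 = 1.029
P(T ≤ 44) = Φ(1.029) ≈ 0.848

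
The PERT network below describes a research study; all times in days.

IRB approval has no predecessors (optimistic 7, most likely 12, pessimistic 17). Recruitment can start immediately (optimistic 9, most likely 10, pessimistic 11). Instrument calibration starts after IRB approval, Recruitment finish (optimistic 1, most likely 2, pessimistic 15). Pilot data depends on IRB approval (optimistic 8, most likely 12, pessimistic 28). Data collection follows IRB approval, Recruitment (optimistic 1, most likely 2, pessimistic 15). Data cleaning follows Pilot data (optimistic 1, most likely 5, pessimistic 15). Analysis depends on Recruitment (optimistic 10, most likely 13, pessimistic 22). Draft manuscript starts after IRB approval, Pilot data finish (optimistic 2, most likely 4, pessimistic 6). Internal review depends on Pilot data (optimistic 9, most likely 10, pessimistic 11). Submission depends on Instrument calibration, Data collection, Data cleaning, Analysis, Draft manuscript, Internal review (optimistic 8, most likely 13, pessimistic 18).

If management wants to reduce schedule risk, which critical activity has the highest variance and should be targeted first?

Pilot data

te_IRB approval = (7 + 4·12 + 17)/6 = 72/6 = 12; σ²_IRB approval = ((17−7)/6)² = 2.778
te_Recruitment = (9 + 4·10 + 11)/6 = 60/6 = 10; σ²_Recruitment = ((11−9)/6)² = 0.111
te_Instrument calibration = (1 + 4·2 + 15)/6 = 24/6 = 4; σ²_Instrument calibration = ((15−1)/6)² = 5.444
te_Pilot data = (8 + 4·12 + 28)/6 = 84/6 = 14; σ²_Pilot data = ((28−8)/6)² = 11.111
te_Data collection = (1 + 4·2 + 15)/6 = 24/6 = 4; σ²_Data collection = ((15−1)/6)² = 5.444
te_Data cleaning = (1 + 4·5 + 15)/6 = 36/6 = 6; σ²_Data cleaning = ((15−1)/6)² = 5.444
te_Analysis = (10 + 4·13 + 22)/6 = 84/6 = 14; σ²_Analysis = ((22−10)/6)² = 4.000
te_Draft manuscript = (2 + 4·4 + 6)/6 = 24/6 = 4; σ²_Draft manuscript = ((6−2)/6)² = 0.444
te_Internal review = (9 + 4·10 + 11)/6 = 60/6 = 10; σ²_Internal review = ((11−9)/6)² = 0.111
te_Submission = (8 + 4·13 + 18)/6 = 78/6 = 13; σ²_Submission = ((18−8)/6)² = 2.778

Forward pass:
ES_IRB approval = 0; EF_IRB approval = 12
ES_Recruitment = 0; EF_Recruitment = 10
ES_Instrument calibration = max(EF_IRB approval=12, EF_Recruitment=10) = 12; EF_Instrument calibration = 12+4 = 16
ES_Pilot data = 12; EF_Pilot data = 12+14 = 26
ES_Data collection = max(EF_IRB approval=12, EF_Recruitment=10) = 12; EF_Data collection = 12+4 = 16
ES_Data cleaning = 26; EF_Data cleaning = 26+6 = 32
ES_Analysis = 10; EF_Analysis = 10+14 = 24
ES_Draft manuscript = max(EF_IRB approval=12, EF_Pilot data=26) = 26; EF_Draft manuscript = 26+4 = 30
ES_Internal review = 26; EF_Internal review = 26+10 = 36
ES_Submission = max(EF_Instrument calibration=16, EF_Data collection=16, EF_Data cleaning=32, EF_Analysis=24, EF_Draft manuscript=30, EF_Internal review=36) = 36; EF_Submission = 36+13 = 49
Expected project duration μ = 49 days. Critical path: IRB approval → Pilot data → Internal review → Submission.

Variances on critical path: σ²_IRB approval=2.778, σ²_Pilot data=11.111, σ²_Internal review=0.111, σ²_Submission=2.778.
Largest is σ²_Pilot data = 11.111.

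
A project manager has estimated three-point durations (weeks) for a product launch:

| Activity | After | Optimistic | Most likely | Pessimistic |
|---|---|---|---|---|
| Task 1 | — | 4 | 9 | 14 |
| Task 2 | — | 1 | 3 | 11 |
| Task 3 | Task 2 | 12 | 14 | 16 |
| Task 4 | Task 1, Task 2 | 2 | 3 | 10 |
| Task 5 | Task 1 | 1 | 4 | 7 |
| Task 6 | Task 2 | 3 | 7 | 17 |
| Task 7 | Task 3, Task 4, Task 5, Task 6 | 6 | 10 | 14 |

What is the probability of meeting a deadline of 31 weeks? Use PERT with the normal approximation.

te_Task 1 = (4 + 4·9 + 14)/6 = 54/6 = 9; σ²_Task 1 = ((14−4)/6)² = 2.778
te_Task 2 = (1 + 4·3 + 11)/6 = 24/6 = 4; σ²_Task 2 = ((11−1)/6)² = 2.778
te_Task 3 = (12 + 4·14 + 16)/6 = 84/6 = 14; σ²_Task 3 = ((16−12)/6)² = 0.444
te_Task 4 = (2 + 4·3 + 10)/6 = 24/6 = 4; σ²_Task 4 = ((10−2)/6)² = 1.778
te_Task 5 = (1 + 4·4 + 7)/6 = 24/6 = 4; σ²_Task 5 = ((7−1)/6)² = 1.000
te_Task 6 = (3 + 4·7 + 17)/6 = 48/6 = 8; σ²_Task 6 = ((17−3)/6)² = 5.444
te_Task 7 = (6 + 4·10 + 14)/6 = 60/6 = 10; σ²_Task 7 = ((14−6)/6)² = 1.778

Forward pass:
ES_Task 1 = 0; EF_Task 1 = 9
ES_Task 2 = 0; EF_Task 2 = 4
ES_Task 3 = 4; EF_Task 3 = 4+14 = 18
ES_Task 4 = max(EF_Task 1=9, EF_Task 2=4) = 9; EF_Task 4 = 9+4 = 13
ES_Task 5 = 9; EF_Task 5 = 9+4 = 13
ES_Task 6 = 4; EF_Task 6 = 4+8 = 12
ES_Task 7 = max(EF_Task 3=18, EF_Task 4=13, EF_Task 5=13, EF_Task 6=12) = 18; EF_Task 7 = 18+10 = 28
Expected project duration μ = 28 weeks. Critical path: Task 2 → Task 3 → Task 7.

Variance along critical path = 2.778 + 0.444 + 1.778 = 5.000; σ = √5.000 = 2.236 weeks.
Z = (31 − 28) / 2.236 = 1.342
P(T ≤ 31) = Φ(1.342) ≈ 0.910

0.910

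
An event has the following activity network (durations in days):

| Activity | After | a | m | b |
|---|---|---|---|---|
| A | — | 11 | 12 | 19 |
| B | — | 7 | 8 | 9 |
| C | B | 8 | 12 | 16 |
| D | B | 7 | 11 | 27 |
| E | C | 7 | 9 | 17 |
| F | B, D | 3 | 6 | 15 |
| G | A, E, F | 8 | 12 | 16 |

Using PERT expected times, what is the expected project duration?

te_A = (11 + 4·12 + 19)/6 = 78/6 = 13
te_B = (7 + 4·8 + 9)/6 = 48/6 = 8
te_C = (8 + 4·12 + 16)/6 = 72/6 = 12
te_D = (7 + 4·11 + 27)/6 = 78/6 = 13
te_E = (7 + 4·9 + 17)/6 = 60/6 = 10
te_F = (3 + 4·6 + 15)/6 = 42/6 = 7
te_G = (8 + 4·12 + 16)/6 = 72/6 = 12

Forward pass:
ES_A = 0; EF_A = 13
ES_B = 0; EF_B = 8
ES_C = 8; EF_C = 8+12 = 20
ES_D = 8; EF_D = 8+13 = 21
ES_E = 20; EF_E = 20+10 = 30
ES_F = max(EF_B=8, EF_D=21) = 21; EF_F = 21+7 = 28
ES_G = max(EF_A=13, EF_E=30, EF_F=28) = 30; EF_G = 30+12 = 42
Expected project duration μ = 42 days. Critical path: B → C → E → G.

42 days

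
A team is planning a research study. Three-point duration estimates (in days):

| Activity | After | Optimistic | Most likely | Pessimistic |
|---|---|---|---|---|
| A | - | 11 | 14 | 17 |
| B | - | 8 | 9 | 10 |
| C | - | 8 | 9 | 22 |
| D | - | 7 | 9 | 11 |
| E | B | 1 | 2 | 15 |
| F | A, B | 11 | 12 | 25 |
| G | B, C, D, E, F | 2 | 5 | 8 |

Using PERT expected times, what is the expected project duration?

33 days

te_A = (11 + 4·14 + 17)/6 = 84/6 = 14
te_B = (8 + 4·9 + 10)/6 = 54/6 = 9
te_C = (8 + 4·9 + 22)/6 = 66/6 = 11
te_D = (7 + 4·9 + 11)/6 = 54/6 = 9
te_E = (1 + 4·2 + 15)/6 = 24/6 = 4
te_F = (11 + 4·12 + 25)/6 = 84/6 = 14
te_G = (2 + 4·5 + 8)/6 = 30/6 = 5

Forward pass:
ES_A = 0; EF_A = 14
ES_B = 0; EF_B = 9
ES_C = 0; EF_C = 11
ES_D = 0; EF_D = 9
ES_E = 9; EF_E = 9+4 = 13
ES_F = max(EF_A=14, EF_B=9) = 14; EF_F = 14+14 = 28
ES_G = max(EF_B=9, EF_C=11, EF_D=9, EF_E=13, EF_F=28) = 28; EF_G = 28+5 = 33
Expected project duration μ = 33 days. Critical path: A → F → G.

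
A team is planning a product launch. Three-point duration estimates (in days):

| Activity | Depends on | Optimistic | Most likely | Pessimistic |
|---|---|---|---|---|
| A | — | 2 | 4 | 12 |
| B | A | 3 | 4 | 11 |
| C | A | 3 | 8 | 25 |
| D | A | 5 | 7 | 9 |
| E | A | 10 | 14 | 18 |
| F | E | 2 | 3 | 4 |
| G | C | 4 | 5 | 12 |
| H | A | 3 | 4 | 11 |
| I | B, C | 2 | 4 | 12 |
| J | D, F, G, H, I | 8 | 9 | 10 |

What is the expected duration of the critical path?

31 days

te_A = (2 + 4·4 + 12)/6 = 30/6 = 5
te_B = (3 + 4·4 + 11)/6 = 30/6 = 5
te_C = (3 + 4·8 + 25)/6 = 60/6 = 10
te_D = (5 + 4·7 + 9)/6 = 42/6 = 7
te_E = (10 + 4·14 + 18)/6 = 84/6 = 14
te_F = (2 + 4·3 + 4)/6 = 18/6 = 3
te_G = (4 + 4·5 + 12)/6 = 36/6 = 6
te_H = (3 + 4·4 + 11)/6 = 30/6 = 5
te_I = (2 + 4·4 + 12)/6 = 30/6 = 5
te_J = (8 + 4·9 + 10)/6 = 54/6 = 9

Forward pass:
ES_A = 0; EF_A = 5
ES_B = 5; EF_B = 5+5 = 10
ES_C = 5; EF_C = 5+10 = 15
ES_D = 5; EF_D = 5+7 = 12
ES_E = 5; EF_E = 5+14 = 19
ES_F = 19; EF_F = 19+3 = 22
ES_G = 15; EF_G = 15+6 = 21
ES_H = 5; EF_H = 5+5 = 10
ES_I = max(EF_B=10, EF_C=15) = 15; EF_I = 15+5 = 20
ES_J = max(EF_D=12, EF_F=22, EF_G=21, EF_H=10, EF_I=20) = 22; EF_J = 22+9 = 31
Expected project duration μ = 31 days. Critical path: A → E → F → J.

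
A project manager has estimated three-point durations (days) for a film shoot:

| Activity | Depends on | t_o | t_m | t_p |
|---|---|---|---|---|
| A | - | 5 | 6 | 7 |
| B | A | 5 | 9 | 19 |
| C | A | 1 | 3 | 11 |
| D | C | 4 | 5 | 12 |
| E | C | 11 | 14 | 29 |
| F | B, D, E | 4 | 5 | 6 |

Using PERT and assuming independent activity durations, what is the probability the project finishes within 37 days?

te_A = (5 + 4·6 + 7)/6 = 36/6 = 6; σ²_A = ((7−5)/6)² = 0.111
te_B = (5 + 4·9 + 19)/6 = 60/6 = 10; σ²_B = ((19−5)/6)² = 5.444
te_C = (1 + 4·3 + 11)/6 = 24/6 = 4; σ²_C = ((11−1)/6)² = 2.778
te_D = (4 + 4·5 + 12)/6 = 36/6 = 6; σ²_D = ((12−4)/6)² = 1.778
te_E = (11 + 4·14 + 29)/6 = 96/6 = 16; σ²_E = ((29−11)/6)² = 9.000
te_F = (4 + 4·5 + 6)/6 = 30/6 = 5; σ²_F = ((6−4)/6)² = 0.111

Forward pass:
ES_A = 0; EF_A = 6
ES_B = 6; EF_B = 6+10 = 16
ES_C = 6; EF_C = 6+4 = 10
ES_D = 10; EF_D = 10+6 = 16
ES_E = 10; EF_E = 10+16 = 26
ES_F = max(EF_B=16, EF_D=16, EF_E=26) = 26; EF_F = 26+5 = 31
Expected project duration μ = 31 days. Critical path: A → C → E → F.

Variance along critical path = 0.111 + 2.778 + 9.000 + 0.111 = 12.000; σ = √12.000 = 3.464 days.
Z = (37 − 31) / 3.464 = 1.732
P(T ≤ 37) = Φ(1.732) ≈ 0.958

0.958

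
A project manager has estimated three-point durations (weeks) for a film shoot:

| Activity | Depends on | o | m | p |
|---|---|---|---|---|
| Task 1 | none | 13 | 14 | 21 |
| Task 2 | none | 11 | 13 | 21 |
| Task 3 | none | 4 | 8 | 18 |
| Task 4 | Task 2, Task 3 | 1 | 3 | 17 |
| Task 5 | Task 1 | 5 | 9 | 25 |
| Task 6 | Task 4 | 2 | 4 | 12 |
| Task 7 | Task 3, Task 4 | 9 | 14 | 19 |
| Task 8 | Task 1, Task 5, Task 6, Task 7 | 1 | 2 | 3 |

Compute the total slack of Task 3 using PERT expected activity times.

te_Task 1 = (13 + 4·14 + 21)/6 = 90/6 = 15
te_Task 2 = (11 + 4·13 + 21)/6 = 84/6 = 14
te_Task 3 = (4 + 4·8 + 18)/6 = 54/6 = 9
te_Task 4 = (1 + 4·3 + 17)/6 = 30/6 = 5
te_Task 5 = (5 + 4·9 + 25)/6 = 66/6 = 11
te_Task 6 = (2 + 4·4 + 12)/6 = 30/6 = 5
te_Task 7 = (9 + 4·14 + 19)/6 = 84/6 = 14
te_Task 8 = (1 + 4·2 + 3)/6 = 12/6 = 2

Forward pass:
ES_Task 1 = 0; EF_Task 1 = 15
ES_Task 2 = 0; EF_Task 2 = 14
ES_Task 3 = 0; EF_Task 3 = 9
ES_Task 4 = max(EF_Task 2=14, EF_Task 3=9) = 14; EF_Task 4 = 14+5 = 19
ES_Task 5 = 15; EF_Task 5 = 15+11 = 26
ES_Task 6 = 19; EF_Task 6 = 19+5 = 24
ES_Task 7 = max(EF_Task 3=9, EF_Task 4=19) = 19; EF_Task 7 = 19+14 = 33
ES_Task 8 = max(EF_Task 1=15, EF_Task 5=26, EF_Task 6=24, EF_Task 7=33) = 33; EF_Task 8 = 33+2 = 35
Expected project duration μ = 35 weeks. Critical path: Task 2 → Task 4 → Task 7 → Task 8.

Backward pass:
LF_Task 8 = 35; LS_Task 8 = 35−2 = 33
LF_Task 7 = LS_Task 8 = 33; LS_Task 7 = 33−14 = 19
LF_Task 6 = LS_Task 8 = 33; LS_Task 6 = 33−5 = 28
LF_Task 5 = LS_Task 8 = 33; LS_Task 5 = 33−11 = 22
LF_Task 4 = min(LS_Task 6=28, LS_Task 7=19) = 19; LS_Task 4 = 19−5 = 14
LF_Task 3 = min(LS_Task 4=14, LS_Task 7=19) = 14; LS_Task 3 = 14−9 = 5
LF_Task 2 = LS_Task 4 = 14; LS_Task 2 = 14−14 = 0
LF_Task 1 = min(LS_Task 5=22, LS_Task 8=33) = 22; LS_Task 1 = 22−15 = 7
Slack_Task 3 = LS_Task 3 − ES_Task 3 = 5 − 0 = 5

5 weeks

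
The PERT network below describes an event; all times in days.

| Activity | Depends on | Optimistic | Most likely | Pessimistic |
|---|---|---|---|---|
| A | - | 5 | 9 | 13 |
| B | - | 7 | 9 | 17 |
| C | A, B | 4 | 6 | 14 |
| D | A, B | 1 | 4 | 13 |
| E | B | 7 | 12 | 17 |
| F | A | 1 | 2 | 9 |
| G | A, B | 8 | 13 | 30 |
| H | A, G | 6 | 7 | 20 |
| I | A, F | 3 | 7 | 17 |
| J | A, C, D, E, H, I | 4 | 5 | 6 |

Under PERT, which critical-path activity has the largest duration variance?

te_A = (5 + 4·9 + 13)/6 = 54/6 = 9; σ²_A = ((13−5)/6)² = 1.778
te_B = (7 + 4·9 + 17)/6 = 60/6 = 10; σ²_B = ((17−7)/6)² = 2.778
te_C = (4 + 4·6 + 14)/6 = 42/6 = 7; σ²_C = ((14−4)/6)² = 2.778
te_D = (1 + 4·4 + 13)/6 = 30/6 = 5; σ²_D = ((13−1)/6)² = 4.000
te_E = (7 + 4·12 + 17)/6 = 72/6 = 12; σ²_E = ((17−7)/6)² = 2.778
te_F = (1 + 4·2 + 9)/6 = 18/6 = 3; σ²_F = ((9−1)/6)² = 1.778
te_G = (8 + 4·13 + 30)/6 = 90/6 = 15; σ²_G = ((30−8)/6)² = 13.444
te_H = (6 + 4·7 + 20)/6 = 54/6 = 9; σ²_H = ((20−6)/6)² = 5.444
te_I = (3 + 4·7 + 17)/6 = 48/6 = 8; σ²_I = ((17−3)/6)² = 5.444
te_J = (4 + 4·5 + 6)/6 = 30/6 = 5; σ²_J = ((6−4)/6)² = 0.111

Forward pass:
ES_A = 0; EF_A = 9
ES_B = 0; EF_B = 10
ES_C = max(EF_A=9, EF_B=10) = 10; EF_C = 10+7 = 17
ES_D = max(EF_A=9, EF_B=10) = 10; EF_D = 10+5 = 15
ES_E = 10; EF_E = 10+12 = 22
ES_F = 9; EF_F = 9+3 = 12
ES_G = max(EF_A=9, EF_B=10) = 10; EF_G = 10+15 = 25
ES_H = max(EF_A=9, EF_G=25) = 25; EF_H = 25+9 = 34
ES_I = max(EF_A=9, EF_F=12) = 12; EF_I = 12+8 = 20
ES_J = max(EF_A=9, EF_C=17, EF_D=15, EF_E=22, EF_H=34, EF_I=20) = 34; EF_J = 34+5 = 39
Expected project duration μ = 39 days. Critical path: B → G → H → J.

Variances on critical path: σ²_B=2.778, σ²_G=13.444, σ²_H=5.444, σ²_J=0.111.
Largest is σ²_G = 13.444.

G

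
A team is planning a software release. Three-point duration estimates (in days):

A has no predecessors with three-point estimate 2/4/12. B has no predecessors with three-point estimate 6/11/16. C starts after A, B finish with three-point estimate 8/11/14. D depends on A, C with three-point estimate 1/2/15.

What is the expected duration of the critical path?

26 days

te_A = (2 + 4·4 + 12)/6 = 30/6 = 5
te_B = (6 + 4·11 + 16)/6 = 66/6 = 11
te_C = (8 + 4·11 + 14)/6 = 66/6 = 11
te_D = (1 + 4·2 + 15)/6 = 24/6 = 4

Forward pass:
ES_A = 0; EF_A = 5
ES_B = 0; EF_B = 11
ES_C = max(EF_A=5, EF_B=11) = 11; EF_C = 11+11 = 22
ES_D = max(EF_A=5, EF_C=22) = 22; EF_D = 22+4 = 26
Expected project duration μ = 26 days. Critical path: B → C → D.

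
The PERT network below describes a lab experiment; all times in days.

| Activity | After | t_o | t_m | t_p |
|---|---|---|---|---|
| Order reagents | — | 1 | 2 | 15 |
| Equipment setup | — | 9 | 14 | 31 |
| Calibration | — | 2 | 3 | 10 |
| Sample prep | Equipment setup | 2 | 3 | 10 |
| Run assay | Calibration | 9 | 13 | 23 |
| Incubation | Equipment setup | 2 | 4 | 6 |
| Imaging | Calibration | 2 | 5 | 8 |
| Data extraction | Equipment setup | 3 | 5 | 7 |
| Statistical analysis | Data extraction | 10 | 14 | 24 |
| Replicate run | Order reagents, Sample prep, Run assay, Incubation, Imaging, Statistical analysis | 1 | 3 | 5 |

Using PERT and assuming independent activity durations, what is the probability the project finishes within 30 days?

0.021

te_Order reagents = (1 + 4·2 + 15)/6 = 24/6 = 4; σ²_Order reagents = ((15−1)/6)² = 5.444
te_Equipment setup = (9 + 4·14 + 31)/6 = 96/6 = 16; σ²_Equipment setup = ((31−9)/6)² = 13.444
te_Calibration = (2 + 4·3 + 10)/6 = 24/6 = 4; σ²_Calibration = ((10−2)/6)² = 1.778
te_Sample prep = (2 + 4·3 + 10)/6 = 24/6 = 4; σ²_Sample prep = ((10−2)/6)² = 1.778
te_Run assay = (9 + 4·13 + 23)/6 = 84/6 = 14; σ²_Run assay = ((23−9)/6)² = 5.444
te_Incubation = (2 + 4·4 + 6)/6 = 24/6 = 4; σ²_Incubation = ((6−2)/6)² = 0.444
te_Imaging = (2 + 4·5 + 8)/6 = 30/6 = 5; σ²_Imaging = ((8−2)/6)² = 1.000
te_Data extraction = (3 + 4·5 + 7)/6 = 30/6 = 5; σ²_Data extraction = ((7−3)/6)² = 0.444
te_Statistical analysis = (10 + 4·14 + 24)/6 = 90/6 = 15; σ²_Statistical analysis = ((24−10)/6)² = 5.444
te_Replicate run = (1 + 4·3 + 5)/6 = 18/6 = 3; σ²_Replicate run = ((5−1)/6)² = 0.444

Forward pass:
ES_Order reagents = 0; EF_Order reagents = 4
ES_Equipment setup = 0; EF_Equipment setup = 16
ES_Calibration = 0; EF_Calibration = 4
ES_Sample prep = 16; EF_Sample prep = 16+4 = 20
ES_Run assay = 4; EF_Run assay = 4+14 = 18
ES_Incubation = 16; EF_Incubation = 16+4 = 20
ES_Imaging = 4; EF_Imaging = 4+5 = 9
ES_Data extraction = 16; EF_Data extraction = 16+5 = 21
ES_Statistical analysis = 21; EF_Statistical analysis = 21+15 = 36
ES_Replicate run = max(EF_Order reagents=4, EF_Sample prep=20, EF_Run assay=18, EF_Incubation=20, EF_Imaging=9, EF_Statistical analysis=36) = 36; EF_Replicate run = 36+3 = 39
Expected project duration μ = 39 days. Critical path: Equipment setup → Data extraction → Statistical analysis → Replicate run.

Variance along critical path = 13.444 + 0.444 + 5.444 + 0.444 = 19.778; σ = √19.778 = 4.447 days.
Z = (30 − 39) / 4.447 = -2.024
P(T ≤ 30) = Φ(-2.024) ≈ 0.021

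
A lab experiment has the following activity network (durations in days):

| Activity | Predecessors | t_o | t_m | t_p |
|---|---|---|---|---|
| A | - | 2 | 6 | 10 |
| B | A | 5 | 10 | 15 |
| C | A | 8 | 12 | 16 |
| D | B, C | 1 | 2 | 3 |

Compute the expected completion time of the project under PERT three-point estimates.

te_A = (2 + 4·6 + 10)/6 = 36/6 = 6
te_B = (5 + 4·10 + 15)/6 = 60/6 = 10
te_C = (8 + 4·12 + 16)/6 = 72/6 = 12
te_D = (1 + 4·2 + 3)/6 = 12/6 = 2

Forward pass:
ES_A = 0; EF_A = 6
ES_B = 6; EF_B = 6+10 = 16
ES_C = 6; EF_C = 6+12 = 18
ES_D = max(EF_B=16, EF_C=18) = 18; EF_D = 18+2 = 20
Expected project duration μ = 20 days. Critical path: A → C → D.

20 days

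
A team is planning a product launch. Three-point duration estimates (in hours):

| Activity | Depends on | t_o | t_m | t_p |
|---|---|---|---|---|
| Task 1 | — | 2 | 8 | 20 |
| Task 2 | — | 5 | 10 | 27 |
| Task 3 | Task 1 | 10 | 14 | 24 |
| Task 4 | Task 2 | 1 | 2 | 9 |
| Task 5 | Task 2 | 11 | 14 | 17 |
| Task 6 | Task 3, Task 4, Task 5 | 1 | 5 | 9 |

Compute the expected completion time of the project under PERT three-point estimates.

te_Task 1 = (2 + 4·8 + 20)/6 = 54/6 = 9
te_Task 2 = (5 + 4·10 + 27)/6 = 72/6 = 12
te_Task 3 = (10 + 4·14 + 24)/6 = 90/6 = 15
te_Task 4 = (1 + 4·2 + 9)/6 = 18/6 = 3
te_Task 5 = (11 + 4·14 + 17)/6 = 84/6 = 14
te_Task 6 = (1 + 4·5 + 9)/6 = 30/6 = 5

Forward pass:
ES_Task 1 = 0; EF_Task 1 = 9
ES_Task 2 = 0; EF_Task 2 = 12
ES_Task 3 = 9; EF_Task 3 = 9+15 = 24
ES_Task 4 = 12; EF_Task 4 = 12+3 = 15
ES_Task 5 = 12; EF_Task 5 = 12+14 = 26
ES_Task 6 = max(EF_Task 3=24, EF_Task 4=15, EF_Task 5=26) = 26; EF_Task 6 = 26+5 = 31
Expected project duration μ = 31 hours. Critical path: Task 2 → Task 5 → Task 6.

31 hours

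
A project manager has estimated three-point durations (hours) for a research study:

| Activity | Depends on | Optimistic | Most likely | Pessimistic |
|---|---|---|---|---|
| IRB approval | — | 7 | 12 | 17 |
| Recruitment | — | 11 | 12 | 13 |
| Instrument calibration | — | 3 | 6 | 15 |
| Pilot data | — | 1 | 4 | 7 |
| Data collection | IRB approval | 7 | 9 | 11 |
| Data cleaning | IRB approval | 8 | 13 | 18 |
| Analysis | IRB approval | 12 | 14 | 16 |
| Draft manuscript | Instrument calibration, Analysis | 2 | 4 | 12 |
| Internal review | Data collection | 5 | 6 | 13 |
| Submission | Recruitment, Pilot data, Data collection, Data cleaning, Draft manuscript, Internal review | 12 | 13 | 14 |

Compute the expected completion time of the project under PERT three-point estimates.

te_IRB approval = (7 + 4·12 + 17)/6 = 72/6 = 12
te_Recruitment = (11 + 4·12 + 13)/6 = 72/6 = 12
te_Instrument calibration = (3 + 4·6 + 15)/6 = 42/6 = 7
te_Pilot data = (1 + 4·4 + 7)/6 = 24/6 = 4
te_Data collection = (7 + 4·9 + 11)/6 = 54/6 = 9
te_Data cleaning = (8 + 4·13 + 18)/6 = 78/6 = 13
te_Analysis = (12 + 4·14 + 16)/6 = 84/6 = 14
te_Draft manuscript = (2 + 4·4 + 12)/6 = 30/6 = 5
te_Internal review = (5 + 4·6 + 13)/6 = 42/6 = 7
te_Submission = (12 + 4·13 + 14)/6 = 78/6 = 13

Forward pass:
ES_IRB approval = 0; EF_IRB approval = 12
ES_Recruitment = 0; EF_Recruitment = 12
ES_Instrument calibration = 0; EF_Instrument calibration = 7
ES_Pilot data = 0; EF_Pilot data = 4
ES_Data collection = 12; EF_Data collection = 12+9 = 21
ES_Data cleaning = 12; EF_Data cleaning = 12+13 = 25
ES_Analysis = 12; EF_Analysis = 12+14 = 26
ES_Draft manuscript = max(EF_Instrument calibration=7, EF_Analysis=26) = 26; EF_Draft manuscript = 26+5 = 31
ES_Internal review = 21; EF_Internal review = 21+7 = 28
ES_Submission = max(EF_Recruitment=12, EF_Pilot data=4, EF_Data collection=21, EF_Data cleaning=25, EF_Draft manuscript=31, EF_Internal review=28) = 31; EF_Submission = 31+13 = 44
Expected project duration μ = 44 hours. Critical path: IRB approval → Analysis → Draft manuscript → Submission.

44 hours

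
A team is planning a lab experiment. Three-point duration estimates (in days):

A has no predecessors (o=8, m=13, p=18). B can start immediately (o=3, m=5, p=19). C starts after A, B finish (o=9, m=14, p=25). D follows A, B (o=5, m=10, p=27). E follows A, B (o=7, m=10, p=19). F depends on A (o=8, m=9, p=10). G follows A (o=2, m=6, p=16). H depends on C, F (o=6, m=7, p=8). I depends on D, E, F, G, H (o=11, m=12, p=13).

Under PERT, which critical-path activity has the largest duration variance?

C

te_A = (8 + 4·13 + 18)/6 = 78/6 = 13; σ²_A = ((18−8)/6)² = 2.778
te_B = (3 + 4·5 + 19)/6 = 42/6 = 7; σ²_B = ((19−3)/6)² = 7.111
te_C = (9 + 4·14 + 25)/6 = 90/6 = 15; σ²_C = ((25−9)/6)² = 7.111
te_D = (5 + 4·10 + 27)/6 = 72/6 = 12; σ²_D = ((27−5)/6)² = 13.444
te_E = (7 + 4·10 + 19)/6 = 66/6 = 11; σ²_E = ((19−7)/6)² = 4.000
te_F = (8 + 4·9 + 10)/6 = 54/6 = 9; σ²_F = ((10−8)/6)² = 0.111
te_G = (2 + 4·6 + 16)/6 = 42/6 = 7; σ²_G = ((16−2)/6)² = 5.444
te_H = (6 + 4·7 + 8)/6 = 42/6 = 7; σ²_H = ((8−6)/6)² = 0.111
te_I = (11 + 4·12 + 13)/6 = 72/6 = 12; σ²_I = ((13−11)/6)² = 0.111

Forward pass:
ES_A = 0; EF_A = 13
ES_B = 0; EF_B = 7
ES_C = max(EF_A=13, EF_B=7) = 13; EF_C = 13+15 = 28
ES_D = max(EF_A=13, EF_B=7) = 13; EF_D = 13+12 = 25
ES_E = max(EF_A=13, EF_B=7) = 13; EF_E = 13+11 = 24
ES_F = 13; EF_F = 13+9 = 22
ES_G = 13; EF_G = 13+7 = 20
ES_H = max(EF_C=28, EF_F=22) = 28; EF_H = 28+7 = 35
ES_I = max(EF_D=25, EF_E=24, EF_F=22, EF_G=20, EF_H=35) = 35; EF_I = 35+12 = 47
Expected project duration μ = 47 days. Critical path: A → C → H → I.

Variances on critical path: σ²_A=2.778, σ²_C=7.111, σ²_H=0.111, σ²_I=0.111.
Largest is σ²_C = 7.111.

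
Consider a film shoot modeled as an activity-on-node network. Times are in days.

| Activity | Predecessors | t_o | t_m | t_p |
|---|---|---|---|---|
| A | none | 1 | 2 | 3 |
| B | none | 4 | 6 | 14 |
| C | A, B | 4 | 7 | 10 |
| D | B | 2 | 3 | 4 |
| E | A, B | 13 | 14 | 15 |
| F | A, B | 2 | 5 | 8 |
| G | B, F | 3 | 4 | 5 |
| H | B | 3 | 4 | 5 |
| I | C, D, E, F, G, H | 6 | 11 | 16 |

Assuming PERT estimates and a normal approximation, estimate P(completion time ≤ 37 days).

te_A = (1 + 4·2 + 3)/6 = 12/6 = 2; σ²_A = ((3−1)/6)² = 0.111
te_B = (4 + 4·6 + 14)/6 = 42/6 = 7; σ²_B = ((14−4)/6)² = 2.778
te_C = (4 + 4·7 + 10)/6 = 42/6 = 7; σ²_C = ((10−4)/6)² = 1.000
te_D = (2 + 4·3 + 4)/6 = 18/6 = 3; σ²_D = ((4−2)/6)² = 0.111
te_E = (13 + 4·14 + 15)/6 = 84/6 = 14; σ²_E = ((15−13)/6)² = 0.111
te_F = (2 + 4·5 + 8)/6 = 30/6 = 5; σ²_F = ((8−2)/6)² = 1.000
te_G = (3 + 4·4 + 5)/6 = 24/6 = 4; σ²_G = ((5−3)/6)² = 0.111
te_H = (3 + 4·4 + 5)/6 = 24/6 = 4; σ²_H = ((5−3)/6)² = 0.111
te_I = (6 + 4·11 + 16)/6 = 66/6 = 11; σ²_I = ((16−6)/6)² = 2.778

Forward pass:
ES_A = 0; EF_A = 2
ES_B = 0; EF_B = 7
ES_C = max(EF_A=2, EF_B=7) = 7; EF_C = 7+7 = 14
ES_D = 7; EF_D = 7+3 = 10
ES_E = max(EF_A=2, EF_B=7) = 7; EF_E = 7+14 = 21
ES_F = max(EF_A=2, EF_B=7) = 7; EF_F = 7+5 = 12
ES_G = max(EF_B=7, EF_F=12) = 12; EF_G = 12+4 = 16
ES_H = 7; EF_H = 7+4 = 11
ES_I = max(EF_C=14, EF_D=10, EF_E=21, EF_F=12, EF_G=16, EF_H=11) = 21; EF_I = 21+11 = 32
Expected project duration μ = 32 days. Critical path: B → E → I.

Variance along critical path = 2.778 + 0.111 + 2.778 = 5.667; σ = √5.667 = 2.380 days.
Z = (37 − 32) / 2.380 = 2.100
P(T ≤ 37) = Φ(2.100) ≈ 0.982

0.982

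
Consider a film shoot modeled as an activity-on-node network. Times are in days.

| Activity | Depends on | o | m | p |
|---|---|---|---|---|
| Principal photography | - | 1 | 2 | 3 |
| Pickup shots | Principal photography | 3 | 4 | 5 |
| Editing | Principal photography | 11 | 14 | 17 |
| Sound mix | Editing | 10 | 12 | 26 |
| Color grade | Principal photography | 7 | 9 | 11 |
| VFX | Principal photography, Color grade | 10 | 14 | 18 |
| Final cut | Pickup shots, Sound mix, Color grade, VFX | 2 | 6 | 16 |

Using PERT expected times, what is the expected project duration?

te_Principal photography = (1 + 4·2 + 3)/6 = 12/6 = 2
te_Pickup shots = (3 + 4·4 + 5)/6 = 24/6 = 4
te_Editing = (11 + 4·14 + 17)/6 = 84/6 = 14
te_Sound mix = (10 + 4·12 + 26)/6 = 84/6 = 14
te_Color grade = (7 + 4·9 + 11)/6 = 54/6 = 9
te_VFX = (10 + 4·14 + 18)/6 = 84/6 = 14
te_Final cut = (2 + 4·6 + 16)/6 = 42/6 = 7

Forward pass:
ES_Principal photography = 0; EF_Principal photography = 2
ES_Pickup shots = 2; EF_Pickup shots = 2+4 = 6
ES_Editing = 2; EF_Editing = 2+14 = 16
ES_Sound mix = 16; EF_Sound mix = 16+14 = 30
ES_Color grade = 2; EF_Color grade = 2+9 = 11
ES_VFX = max(EF_Principal photography=2, EF_Color grade=11) = 11; EF_VFX = 11+14 = 25
ES_Final cut = max(EF_Pickup shots=6, EF_Sound mix=30, EF_Color grade=11, EF_VFX=25) = 30; EF_Final cut = 30+7 = 37
Expected project duration μ = 37 days. Critical path: Principal photography → Editing → Sound mix → Final cut.

37 days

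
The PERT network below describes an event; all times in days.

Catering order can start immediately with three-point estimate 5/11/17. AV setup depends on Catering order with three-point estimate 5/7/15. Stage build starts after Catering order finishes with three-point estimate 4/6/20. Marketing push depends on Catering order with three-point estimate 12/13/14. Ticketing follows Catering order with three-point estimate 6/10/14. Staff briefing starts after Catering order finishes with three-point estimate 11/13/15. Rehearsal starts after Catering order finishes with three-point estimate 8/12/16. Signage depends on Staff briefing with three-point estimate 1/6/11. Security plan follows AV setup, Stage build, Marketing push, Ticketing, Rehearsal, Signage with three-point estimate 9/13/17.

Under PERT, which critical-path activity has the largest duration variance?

Catering order

te_Catering order = (5 + 4·11 + 17)/6 = 66/6 = 11; σ²_Catering order = ((17−5)/6)² = 4.000
te_AV setup = (5 + 4·7 + 15)/6 = 48/6 = 8; σ²_AV setup = ((15−5)/6)² = 2.778
te_Stage build = (4 + 4·6 + 20)/6 = 48/6 = 8; σ²_Stage build = ((20−4)/6)² = 7.111
te_Marketing push = (12 + 4·13 + 14)/6 = 78/6 = 13; σ²_Marketing push = ((14−12)/6)² = 0.111
te_Ticketing = (6 + 4·10 + 14)/6 = 60/6 = 10; σ²_Ticketing = ((14−6)/6)² = 1.778
te_Staff briefing = (11 + 4·13 + 15)/6 = 78/6 = 13; σ²_Staff briefing = ((15−11)/6)² = 0.444
te_Rehearsal = (8 + 4·12 + 16)/6 = 72/6 = 12; σ²_Rehearsal = ((16−8)/6)² = 1.778
te_Signage = (1 + 4·6 + 11)/6 = 36/6 = 6; σ²_Signage = ((11−1)/6)² = 2.778
te_Security plan = (9 + 4·13 + 17)/6 = 78/6 = 13; σ²_Security plan = ((17−9)/6)² = 1.778

Forward pass:
ES_Catering order = 0; EF_Catering order = 11
ES_AV setup = 11; EF_AV setup = 11+8 = 19
ES_Stage build = 11; EF_Stage build = 11+8 = 19
ES_Marketing push = 11; EF_Marketing push = 11+13 = 24
ES_Ticketing = 11; EF_Ticketing = 11+10 = 21
ES_Staff briefing = 11; EF_Staff briefing = 11+13 = 24
ES_Rehearsal = 11; EF_Rehearsal = 11+12 = 23
ES_Signage = 24; EF_Signage = 24+6 = 30
ES_Security plan = max(EF_AV setup=19, EF_Stage build=19, EF_Marketing push=24, EF_Ticketing=21, EF_Rehearsal=23, EF_Signage=30) = 30; EF_Security plan = 30+13 = 43
Expected project duration μ = 43 days. Critical path: Catering order → Staff briefing → Signage → Security plan.

Variances on critical path: σ²_Catering order=4.000, σ²_Staff briefing=0.444, σ²_Signage=2.778, σ²_Security plan=1.778.
Largest is σ²_Catering order = 4.000.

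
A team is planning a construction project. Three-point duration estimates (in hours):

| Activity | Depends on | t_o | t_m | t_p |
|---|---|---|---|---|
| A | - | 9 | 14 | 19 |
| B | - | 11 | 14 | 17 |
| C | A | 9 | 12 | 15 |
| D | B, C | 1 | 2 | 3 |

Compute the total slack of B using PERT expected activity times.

12 hours

te_A = (9 + 4·14 + 19)/6 = 84/6 = 14
te_B = (11 + 4·14 + 17)/6 = 84/6 = 14
te_C = (9 + 4·12 + 15)/6 = 72/6 = 12
te_D = (1 + 4·2 + 3)/6 = 12/6 = 2

Forward pass:
ES_A = 0; EF_A = 14
ES_B = 0; EF_B = 14
ES_C = 14; EF_C = 14+12 = 26
ES_D = max(EF_B=14, EF_C=26) = 26; EF_D = 26+2 = 28
Expected project duration μ = 28 hours. Critical path: A → C → D.

Backward pass:
LF_D = 28; LS_D = 28−2 = 26
LF_C = LS_D = 26; LS_C = 26−12 = 14
LF_B = LS_D = 26; LS_B = 26−14 = 12
LF_A = LS_C = 14; LS_A = 14−14 = 0
Slack_B = LS_B − ES_B = 12 − 0 = 12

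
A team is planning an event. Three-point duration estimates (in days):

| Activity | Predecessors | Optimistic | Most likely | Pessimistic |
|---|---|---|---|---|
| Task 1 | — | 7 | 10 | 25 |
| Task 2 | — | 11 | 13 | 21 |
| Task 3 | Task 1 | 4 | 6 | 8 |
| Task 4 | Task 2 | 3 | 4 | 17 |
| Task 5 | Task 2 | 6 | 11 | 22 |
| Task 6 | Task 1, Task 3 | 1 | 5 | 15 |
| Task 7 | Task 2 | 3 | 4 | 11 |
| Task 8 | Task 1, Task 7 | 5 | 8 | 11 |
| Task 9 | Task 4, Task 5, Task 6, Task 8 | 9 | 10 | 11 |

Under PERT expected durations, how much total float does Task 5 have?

te_Task 1 = (7 + 4·10 + 25)/6 = 72/6 = 12
te_Task 2 = (11 + 4·13 + 21)/6 = 84/6 = 14
te_Task 3 = (4 + 4·6 + 8)/6 = 36/6 = 6
te_Task 4 = (3 + 4·4 + 17)/6 = 36/6 = 6
te_Task 5 = (6 + 4·11 + 22)/6 = 72/6 = 12
te_Task 6 = (1 + 4·5 + 15)/6 = 36/6 = 6
te_Task 7 = (3 + 4·4 + 11)/6 = 30/6 = 5
te_Task 8 = (5 + 4·8 + 11)/6 = 48/6 = 8
te_Task 9 = (9 + 4·10 + 11)/6 = 60/6 = 10

Forward pass:
ES_Task 1 = 0; EF_Task 1 = 12
ES_Task 2 = 0; EF_Task 2 = 14
ES_Task 3 = 12; EF_Task 3 = 12+6 = 18
ES_Task 4 = 14; EF_Task 4 = 14+6 = 20
ES_Task 5 = 14; EF_Task 5 = 14+12 = 26
ES_Task 6 = max(EF_Task 1=12, EF_Task 3=18) = 18; EF_Task 6 = 18+6 = 24
ES_Task 7 = 14; EF_Task 7 = 14+5 = 19
ES_Task 8 = max(EF_Task 1=12, EF_Task 7=19) = 19; EF_Task 8 = 19+8 = 27
ES_Task 9 = max(EF_Task 4=20, EF_Task 5=26, EF_Task 6=24, EF_Task 8=27) = 27; EF_Task 9 = 27+10 = 37
Expected project duration μ = 37 days. Critical path: Task 2 → Task 7 → Task 8 → Task 9.

Backward pass:
LF_Task 9 = 37; LS_Task 9 = 37−10 = 27
LF_Task 8 = LS_Task 9 = 27; LS_Task 8 = 27−8 = 19
LF_Task 7 = LS_Task 8 = 19; LS_Task 7 = 19−5 = 14
LF_Task 6 = LS_Task 9 = 27; LS_Task 6 = 27−6 = 21
LF_Task 5 = LS_Task 9 = 27; LS_Task 5 = 27−12 = 15
LF_Task 4 = LS_Task 9 = 27; LS_Task 4 = 27−6 = 21
LF_Task 3 = LS_Task 6 = 21; LS_Task 3 = 21−6 = 15
LF_Task 2 = min(LS_Task 4=21, LS_Task 5=15, LS_Task 7=14) = 14; LS_Task 2 = 14−14 = 0
LF_Task 1 = min(LS_Task 3=15, LS_Task 6=21, LS_Task 8=19) = 15; LS_Task 1 = 15−12 = 3
Slack_Task 5 = LS_Task 5 − ES_Task 5 = 15 − 14 = 1

1 days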